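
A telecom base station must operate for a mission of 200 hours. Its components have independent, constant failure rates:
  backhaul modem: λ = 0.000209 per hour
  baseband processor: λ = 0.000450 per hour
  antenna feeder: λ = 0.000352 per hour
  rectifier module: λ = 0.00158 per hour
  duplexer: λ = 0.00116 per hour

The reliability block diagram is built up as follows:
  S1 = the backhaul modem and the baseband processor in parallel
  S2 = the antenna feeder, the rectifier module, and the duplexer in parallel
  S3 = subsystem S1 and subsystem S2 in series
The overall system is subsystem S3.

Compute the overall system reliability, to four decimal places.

0.9927

R(backhaul modem) = exp(−0.000209 × 200) = 0.959062
R(baseband processor) = exp(−0.000450 × 200) = 0.913931
R(antenna feeder) = exp(−0.000352 × 200) = 0.932021
R(rectifier module) = exp(−0.00158 × 200) = 0.729059
R(duplexer) = exp(−0.00116 × 200) = 0.792946
Parallel (backhaul modem and baseband processor): 1 − (1 − 0.959062)(1 − 0.913931) = 0.996477
Parallel (antenna feeder, rectifier module, and duplexer): 1 − (1 − 0.932021)(1 − 0.729059)(1 − 0.792946) = 0.996186
Series ([0.996477] and [0.996186]): 0.996477 × 0.996186 = 0.9927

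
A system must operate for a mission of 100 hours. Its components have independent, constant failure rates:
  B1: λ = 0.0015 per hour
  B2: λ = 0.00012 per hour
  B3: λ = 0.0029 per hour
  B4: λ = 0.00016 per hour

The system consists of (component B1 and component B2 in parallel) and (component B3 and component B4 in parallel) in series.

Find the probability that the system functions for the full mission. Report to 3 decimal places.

0.994

R(B1) = exp(−0.0015 × 100) = 0.86071
R(B2) = exp(−0.00012 × 100) = 0.98807
R(B3) = exp(−0.0029 × 100) = 0.74826
R(B4) = exp(−0.00016 × 100) = 0.98413
Parallel (B1 and B2): 1 − (1 − 0.86071)(1 − 0.98807) = 0.99834
Parallel (B3 and B4): 1 − (1 − 0.74826)(1 − 0.98413) = 0.99600
Series ([0.99834] and [0.99600]): 0.99834 × 0.99600 = 0.994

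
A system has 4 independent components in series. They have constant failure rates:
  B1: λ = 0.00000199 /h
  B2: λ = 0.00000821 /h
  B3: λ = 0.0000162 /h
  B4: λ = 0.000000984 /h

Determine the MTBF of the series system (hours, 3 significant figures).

36500

Series of exponential components: λ_sys = Σ λ_i
λ_sys = 0.00000199 + 0.00000821 + 0.0000162 + 0.000000984 = 2.7384e-05 /h
MTBF = 1 / λ_sys = 36500 h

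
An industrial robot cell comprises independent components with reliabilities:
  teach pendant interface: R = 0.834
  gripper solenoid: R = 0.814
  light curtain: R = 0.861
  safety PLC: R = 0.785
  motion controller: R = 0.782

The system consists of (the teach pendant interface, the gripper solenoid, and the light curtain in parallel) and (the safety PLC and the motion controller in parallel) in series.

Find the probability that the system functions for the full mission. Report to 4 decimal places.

Parallel (teach pendant interface, gripper solenoid, and light curtain): 1 − (1 − 0.834000)(1 − 0.814000)(1 − 0.861000) = 0.995708
Parallel (safety PLC and motion controller): 1 − (1 − 0.785000)(1 − 0.782000) = 0.953130
Series ([0.995708] and [0.953130]): 0.995708 × 0.953130 = 0.9490

0.9490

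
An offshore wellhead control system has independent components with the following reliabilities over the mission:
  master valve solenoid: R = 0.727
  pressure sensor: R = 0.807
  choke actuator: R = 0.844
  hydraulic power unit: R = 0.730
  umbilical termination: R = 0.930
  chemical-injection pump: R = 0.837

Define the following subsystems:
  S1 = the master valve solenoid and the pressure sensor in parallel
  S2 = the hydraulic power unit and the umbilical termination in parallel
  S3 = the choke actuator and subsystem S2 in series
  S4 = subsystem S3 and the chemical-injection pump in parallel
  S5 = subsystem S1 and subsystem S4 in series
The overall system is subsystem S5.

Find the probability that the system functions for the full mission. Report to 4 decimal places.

0.9208

Parallel (master valve solenoid and pressure sensor): 1 − (1 − 0.727000)(1 − 0.807000) = 0.947311
Parallel (hydraulic power unit and umbilical termination): 1 − (1 − 0.730000)(1 − 0.930000) = 0.981100
Series (choke actuator and [0.981100]): 0.844000 × 0.981100 = 0.828048
Parallel ([0.828048] and chemical-injection pump): 1 − (1 − 0.828048)(1 − 0.837000) = 0.971972
Series ([0.947311] and [0.971972]): 0.947311 × 0.971972 = 0.9208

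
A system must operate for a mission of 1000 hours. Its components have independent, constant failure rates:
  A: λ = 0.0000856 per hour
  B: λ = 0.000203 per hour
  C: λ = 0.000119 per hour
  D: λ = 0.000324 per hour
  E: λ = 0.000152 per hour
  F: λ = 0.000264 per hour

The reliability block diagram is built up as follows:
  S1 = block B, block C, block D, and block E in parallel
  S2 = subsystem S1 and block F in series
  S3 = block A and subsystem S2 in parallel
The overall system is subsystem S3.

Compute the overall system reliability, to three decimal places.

0.981

R(A) = exp(−0.0000856 × 1000) = 0.91796
R(B) = exp(−0.000203 × 1000) = 0.81628
R(C) = exp(−0.000119 × 1000) = 0.88781
R(D) = exp(−0.000324 × 1000) = 0.72325
R(E) = exp(−0.000152 × 1000) = 0.85899
R(F) = exp(−0.000264 × 1000) = 0.76797
Parallel (B, C, D, and E): 1 − (1 − 0.81628)(1 − 0.88781)(1 − 0.72325)(1 − 0.85899) = 0.99920
Series ([0.99920] and F): 0.99920 × 0.76797 = 0.76736
Parallel (A and [0.76736]): 1 − (1 − 0.91796)(1 − 0.76736) = 0.981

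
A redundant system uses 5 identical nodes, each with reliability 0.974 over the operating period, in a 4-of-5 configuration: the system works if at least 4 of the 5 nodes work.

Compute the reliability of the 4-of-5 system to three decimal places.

R = Σ_{i=4}^{5} C(5,i) p^i (1−p)^{5−i} with p = 0.974
C(5,4)·0.974^4·0.026^1 = 0.11700
C(5,5)·0.974^5·0.026^0 = 0.87659
Sum = 0.994

0.994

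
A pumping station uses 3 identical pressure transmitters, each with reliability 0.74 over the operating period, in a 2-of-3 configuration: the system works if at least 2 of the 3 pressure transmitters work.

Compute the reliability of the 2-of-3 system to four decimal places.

R = Σ_{i=2}^{3} C(3,i) p^i (1−p)^{3−i} with p = 0.74
C(3,2)·0.74^2·0.26^1 = 0.427128
C(3,3)·0.74^3·0.26^0 = 0.405224
Sum = 0.8324

0.8324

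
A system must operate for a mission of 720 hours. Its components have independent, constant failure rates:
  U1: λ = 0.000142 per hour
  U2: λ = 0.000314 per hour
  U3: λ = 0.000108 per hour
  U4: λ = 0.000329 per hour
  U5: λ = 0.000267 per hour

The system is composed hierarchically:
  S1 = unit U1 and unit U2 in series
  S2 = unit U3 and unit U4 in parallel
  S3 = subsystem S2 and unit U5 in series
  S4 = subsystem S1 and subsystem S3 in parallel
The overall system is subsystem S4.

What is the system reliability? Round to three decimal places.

0.947

R(U1) = exp(−0.000142 × 720) = 0.90281
R(U2) = exp(−0.000314 × 720) = 0.79765
R(U3) = exp(−0.000108 × 720) = 0.92519
R(U4) = exp(−0.000329 × 720) = 0.78909
R(U5) = exp(−0.000267 × 720) = 0.82511
Series (U1 and U2): 0.90281 × 0.79765 = 0.72013
Parallel (U3 and U4): 1 − (1 − 0.92519)(1 − 0.78909) = 0.98422
Series ([0.98422] and U5): 0.98422 × 0.82511 = 0.81209
Parallel ([0.72013] and [0.81209]): 1 − (1 − 0.72013)(1 − 0.81209) = 0.947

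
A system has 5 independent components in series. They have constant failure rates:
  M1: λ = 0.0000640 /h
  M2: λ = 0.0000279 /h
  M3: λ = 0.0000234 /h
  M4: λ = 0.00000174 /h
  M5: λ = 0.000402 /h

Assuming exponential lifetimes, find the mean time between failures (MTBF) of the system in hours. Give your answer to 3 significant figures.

1930

Series of exponential components: λ_sys = Σ λ_i
λ_sys = 0.0000640 + 0.0000279 + 0.0000234 + 0.00000174 + 0.000402 = 5.1904e-04 /h
MTBF = 1 / λ_sys = 1930 h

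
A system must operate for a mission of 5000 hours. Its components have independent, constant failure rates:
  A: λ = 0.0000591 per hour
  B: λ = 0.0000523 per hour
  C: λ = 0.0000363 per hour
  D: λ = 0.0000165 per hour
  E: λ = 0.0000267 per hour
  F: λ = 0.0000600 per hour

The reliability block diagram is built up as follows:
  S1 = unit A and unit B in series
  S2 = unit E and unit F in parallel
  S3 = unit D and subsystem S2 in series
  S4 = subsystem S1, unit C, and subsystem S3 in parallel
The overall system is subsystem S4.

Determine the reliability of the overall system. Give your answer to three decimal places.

0.992

R(A) = exp(−0.0000591 × 5000) = 0.74416
R(B) = exp(−0.0000523 × 5000) = 0.76990
R(C) = exp(−0.0000363 × 5000) = 0.83402
R(D) = exp(−0.0000165 × 5000) = 0.92081
R(E) = exp(−0.0000267 × 5000) = 0.87503
R(F) = exp(−0.0000600 × 5000) = 0.74082
Series (A and B): 0.74416 × 0.76990 = 0.57293
Parallel (E and F): 1 − (1 − 0.87503)(1 − 0.74082) = 0.96761
Series (D and [0.96761]): 0.92081 × 0.96761 = 0.89098
Parallel ([0.57293], C, and [0.89098]): 1 − (1 − 0.57293)(1 − 0.83402)(1 − 0.89098) = 0.992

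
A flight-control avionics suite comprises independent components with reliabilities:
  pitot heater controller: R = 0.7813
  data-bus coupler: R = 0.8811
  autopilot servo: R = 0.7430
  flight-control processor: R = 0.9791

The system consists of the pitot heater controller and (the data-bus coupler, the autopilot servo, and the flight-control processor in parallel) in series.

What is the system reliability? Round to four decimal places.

0.7808

Parallel (data-bus coupler, autopilot servo, and flight-control processor): 1 − (1 − 0.881100)(1 − 0.743000)(1 − 0.979100) = 0.999361
Series (pitot heater controller and [0.999361]): 0.781300 × 0.999361 = 0.7808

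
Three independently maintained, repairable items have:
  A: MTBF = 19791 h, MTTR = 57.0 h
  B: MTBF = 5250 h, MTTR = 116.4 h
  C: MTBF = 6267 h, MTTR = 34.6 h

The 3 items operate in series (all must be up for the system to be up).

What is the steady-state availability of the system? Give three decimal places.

A(A) = MTBF/(MTBF+MTTR) = 19791/(19791+57.0) = 0.997128
A(B) = MTBF/(MTBF+MTTR) = 5250/(5250+116.4) = 0.978309
A(C) = MTBF/(MTBF+MTTR) = 6267/(6267+34.6) = 0.994509
Series availability: 0.997128 × 0.978309 × 0.994509 = 0.970

0.970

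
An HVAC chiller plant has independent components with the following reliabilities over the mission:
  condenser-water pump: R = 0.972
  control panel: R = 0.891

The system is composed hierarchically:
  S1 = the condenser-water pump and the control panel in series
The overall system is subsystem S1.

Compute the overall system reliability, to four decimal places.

Series (condenser-water pump and control panel): 0.972000 × 0.891000 = 0.8661

0.8661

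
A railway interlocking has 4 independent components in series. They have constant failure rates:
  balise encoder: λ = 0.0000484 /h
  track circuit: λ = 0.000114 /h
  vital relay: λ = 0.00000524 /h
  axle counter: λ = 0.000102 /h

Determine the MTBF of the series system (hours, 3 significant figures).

3710

Series of exponential components: λ_sys = Σ λ_i
λ_sys = 0.0000484 + 0.000114 + 0.00000524 + 0.000102 = 2.6964e-04 /h
MTBF = 1 / λ_sys = 3710 h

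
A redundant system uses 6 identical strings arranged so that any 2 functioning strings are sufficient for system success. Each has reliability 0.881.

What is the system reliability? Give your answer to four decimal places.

0.9999

R = Σ_{i=2}^{6} C(6,i) p^i (1−p)^{6−i} with p = 0.881
C(6,2)·0.881^2·0.119^4 = 0.002335
C(6,3)·0.881^3·0.119^3 = 0.023046
C(6,4)·0.881^4·0.119^2 = 0.127964
C(6,5)·0.881^5·0.119^1 = 0.378946
C(6,6)·0.881^6·0.119^0 = 0.467579
Sum = 0.9999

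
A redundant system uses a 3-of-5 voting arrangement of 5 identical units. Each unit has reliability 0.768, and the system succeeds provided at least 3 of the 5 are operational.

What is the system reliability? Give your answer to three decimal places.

R = Σ_{i=3}^{5} C(5,i) p^i (1−p)^{5−i} with p = 0.768
C(5,3)·0.768^3·0.232^2 = 0.24381
C(5,4)·0.768^4·0.232^1 = 0.40356
C(5,5)·0.768^5·0.232^0 = 0.26718
Sum = 0.915

0.915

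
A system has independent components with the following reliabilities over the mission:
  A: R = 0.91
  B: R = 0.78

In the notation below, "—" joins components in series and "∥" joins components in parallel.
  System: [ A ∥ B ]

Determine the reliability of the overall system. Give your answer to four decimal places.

0.9802

Parallel (A and B): 1 − (1 − 0.910000)(1 − 0.780000) = 0.9802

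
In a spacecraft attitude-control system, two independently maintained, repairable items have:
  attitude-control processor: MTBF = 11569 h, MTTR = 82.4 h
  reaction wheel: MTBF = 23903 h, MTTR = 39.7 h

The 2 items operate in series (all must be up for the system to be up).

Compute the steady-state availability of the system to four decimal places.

0.9913

A(attitude-control processor) = MTBF/(MTBF+MTTR) = 11569/(11569+82.4) = 0.992928
A(reaction wheel) = MTBF/(MTBF+MTTR) = 23903/(23903+39.7) = 0.998342
Series availability: 0.992928 × 0.998342 = 0.9913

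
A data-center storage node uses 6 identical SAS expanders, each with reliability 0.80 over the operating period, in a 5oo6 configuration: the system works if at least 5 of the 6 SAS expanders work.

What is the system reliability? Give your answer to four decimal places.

0.6554

R = Σ_{i=5}^{6} C(6,i) p^i (1−p)^{6−i} with p = 0.80
C(6,5)·0.80^5·0.20^1 = 0.393216
C(6,6)·0.80^6·0.20^0 = 0.262144
Sum = 0.6554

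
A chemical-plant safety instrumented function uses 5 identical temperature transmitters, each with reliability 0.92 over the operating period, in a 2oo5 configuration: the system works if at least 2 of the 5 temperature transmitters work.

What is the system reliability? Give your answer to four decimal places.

0.9998

R = Σ_{i=2}^{5} C(5,i) p^i (1−p)^{5−i} with p = 0.92
C(5,2)·0.92^2·0.08^3 = 0.004334
C(5,3)·0.92^3·0.08^2 = 0.049836
C(5,4)·0.92^4·0.08^1 = 0.286557
C(5,5)·0.92^5·0.08^0 = 0.659082
Sum = 0.9998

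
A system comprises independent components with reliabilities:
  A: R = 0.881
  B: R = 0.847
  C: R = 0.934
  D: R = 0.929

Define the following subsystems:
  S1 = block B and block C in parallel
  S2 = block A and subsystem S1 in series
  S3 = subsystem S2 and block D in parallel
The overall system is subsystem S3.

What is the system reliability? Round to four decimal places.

Parallel (B and C): 1 − (1 − 0.847000)(1 − 0.934000) = 0.989902
Series (A and [0.989902]): 0.881000 × 0.989902 = 0.872104
Parallel ([0.872104] and D): 1 − (1 − 0.872104)(1 − 0.929000) = 0.9909

0.9909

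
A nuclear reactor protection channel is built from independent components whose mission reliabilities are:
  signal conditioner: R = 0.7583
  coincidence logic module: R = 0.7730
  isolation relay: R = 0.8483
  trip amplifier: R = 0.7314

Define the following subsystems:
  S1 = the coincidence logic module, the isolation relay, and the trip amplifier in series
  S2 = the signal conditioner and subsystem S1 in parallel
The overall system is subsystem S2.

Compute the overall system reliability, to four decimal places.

Series (coincidence logic module, isolation relay, and trip amplifier): 0.773000 × 0.848300 × 0.731400 = 0.479605
Parallel (signal conditioner and [0.479605]): 1 − (1 − 0.758300)(1 − 0.479605) = 0.8742

0.8742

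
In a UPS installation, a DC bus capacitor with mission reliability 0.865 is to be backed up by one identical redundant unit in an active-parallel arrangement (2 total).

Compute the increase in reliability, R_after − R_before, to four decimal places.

R_before = 0.865
R_after = 1 − (1 − 0.865)^2 = 0.9818
ΔR = 0.9818 − 0.865 = 0.1168

0.1168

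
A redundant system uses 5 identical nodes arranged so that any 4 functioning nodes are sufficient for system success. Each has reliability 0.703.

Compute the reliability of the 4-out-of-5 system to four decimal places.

0.5344

R = Σ_{i=4}^{5} C(5,i) p^i (1−p)^{5−i} with p = 0.703
C(5,4)·0.703^4·0.297^1 = 0.362700
C(5,5)·0.703^5·0.297^0 = 0.171703
Sum = 0.5344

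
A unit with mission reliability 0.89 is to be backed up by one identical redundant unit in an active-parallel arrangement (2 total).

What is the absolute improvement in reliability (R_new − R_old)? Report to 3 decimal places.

0.098

R_before = 0.89
R_after = 1 − (1 − 0.89)^2 = 0.988
ΔR = 0.988 − 0.89 = 0.098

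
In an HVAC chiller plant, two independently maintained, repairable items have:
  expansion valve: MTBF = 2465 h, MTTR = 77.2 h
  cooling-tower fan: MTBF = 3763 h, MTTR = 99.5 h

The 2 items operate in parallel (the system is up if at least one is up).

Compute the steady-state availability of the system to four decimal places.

0.9992

A(expansion valve) = MTBF/(MTBF+MTTR) = 2465/(2465+77.2) = 0.969633
A(cooling-tower fan) = MTBF/(MTBF+MTTR) = 3763/(3763+99.5) = 0.974239
Parallel availability: 1 − (1 − 0.969633)(1 − 0.974239) = 0.9992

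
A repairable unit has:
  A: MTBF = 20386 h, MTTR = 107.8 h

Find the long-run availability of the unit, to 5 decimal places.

A(A) = MTBF/(MTBF+MTTR) = 20386/(20386+107.8) = 0.99474

0.99474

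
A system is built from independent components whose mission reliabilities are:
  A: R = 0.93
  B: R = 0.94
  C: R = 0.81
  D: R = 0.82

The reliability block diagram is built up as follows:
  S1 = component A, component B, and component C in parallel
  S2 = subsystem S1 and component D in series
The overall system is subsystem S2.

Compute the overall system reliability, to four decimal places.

Parallel (A, B, and C): 1 − (1 − 0.930000)(1 − 0.940000)(1 − 0.810000) = 0.999202
Series ([0.999202] and D): 0.999202 × 0.820000 = 0.8193

0.8193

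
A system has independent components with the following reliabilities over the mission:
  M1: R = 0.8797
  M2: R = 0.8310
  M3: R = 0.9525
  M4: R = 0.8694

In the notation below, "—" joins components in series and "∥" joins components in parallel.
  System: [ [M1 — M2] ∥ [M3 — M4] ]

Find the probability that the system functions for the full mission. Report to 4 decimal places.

Series (M1 and M2): 0.879700 × 0.831000 = 0.731031
Series (M3 and M4): 0.952500 × 0.869400 = 0.828104
Parallel ([0.731031] and [0.828104]): 1 − (1 − 0.731031)(1 − 0.828104) = 0.9538

0.9538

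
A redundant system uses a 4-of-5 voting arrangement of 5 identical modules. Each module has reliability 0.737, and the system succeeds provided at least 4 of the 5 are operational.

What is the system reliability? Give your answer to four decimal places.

0.6054

R = Σ_{i=4}^{5} C(5,i) p^i (1−p)^{5−i} with p = 0.737
C(5,4)·0.737^4·0.263^1 = 0.387968
C(5,5)·0.737^5·0.263^0 = 0.217439
Sum = 0.6054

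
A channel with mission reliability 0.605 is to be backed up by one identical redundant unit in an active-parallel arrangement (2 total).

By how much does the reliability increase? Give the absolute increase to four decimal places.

R_before = 0.605
R_after = 1 − (1 − 0.605)^2 = 0.8440
ΔR = 0.8440 − 0.605 = 0.2390

0.2390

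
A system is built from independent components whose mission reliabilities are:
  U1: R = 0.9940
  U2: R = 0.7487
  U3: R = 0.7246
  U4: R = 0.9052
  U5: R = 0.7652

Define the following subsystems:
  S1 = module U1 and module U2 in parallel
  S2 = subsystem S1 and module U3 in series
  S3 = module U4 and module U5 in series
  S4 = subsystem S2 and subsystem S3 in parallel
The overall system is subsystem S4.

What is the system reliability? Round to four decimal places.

Parallel (U1 and U2): 1 − (1 − 0.994000)(1 − 0.748700) = 0.998492
Series ([0.998492] and U3): 0.998492 × 0.724600 = 0.723507
Series (U4 and U5): 0.905200 × 0.765200 = 0.692659
Parallel ([0.723507] and [0.692659]): 1 − (1 − 0.723507)(1 − 0.692659) = 0.9150

0.9150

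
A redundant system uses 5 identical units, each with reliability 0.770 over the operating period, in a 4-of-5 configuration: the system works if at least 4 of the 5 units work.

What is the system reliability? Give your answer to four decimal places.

0.6749

R = Σ_{i=4}^{5} C(5,i) p^i (1−p)^{5−i} with p = 0.770
C(5,4)·0.770^4·0.230^1 = 0.404260
C(5,5)·0.770^5·0.230^0 = 0.270678
Sum = 0.6749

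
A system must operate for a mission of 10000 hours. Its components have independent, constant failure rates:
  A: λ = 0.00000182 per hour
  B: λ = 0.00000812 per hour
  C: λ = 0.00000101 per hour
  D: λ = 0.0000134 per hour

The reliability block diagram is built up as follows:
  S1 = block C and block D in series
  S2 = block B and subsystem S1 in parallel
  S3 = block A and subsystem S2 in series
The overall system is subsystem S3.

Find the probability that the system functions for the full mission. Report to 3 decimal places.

0.972

R(A) = exp(−0.00000182 × 10000) = 0.98196
R(B) = exp(−0.00000812 × 10000) = 0.92201
R(C) = exp(−0.00000101 × 10000) = 0.98995
R(D) = exp(−0.0000134 × 10000) = 0.87459
Series (C and D): 0.98995 × 0.87459 = 0.86580
Parallel (B and [0.86580]): 1 − (1 − 0.92201)(1 − 0.86580) = 0.98953
Series (A and [0.98953]): 0.98196 × 0.98953 = 0.972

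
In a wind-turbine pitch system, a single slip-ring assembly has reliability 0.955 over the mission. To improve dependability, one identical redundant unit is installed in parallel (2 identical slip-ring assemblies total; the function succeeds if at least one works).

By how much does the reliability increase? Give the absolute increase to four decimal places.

0.0430

R_before = 0.955
R_after = 1 − (1 − 0.955)^2 = 0.9980
ΔR = 0.9980 − 0.955 = 0.0430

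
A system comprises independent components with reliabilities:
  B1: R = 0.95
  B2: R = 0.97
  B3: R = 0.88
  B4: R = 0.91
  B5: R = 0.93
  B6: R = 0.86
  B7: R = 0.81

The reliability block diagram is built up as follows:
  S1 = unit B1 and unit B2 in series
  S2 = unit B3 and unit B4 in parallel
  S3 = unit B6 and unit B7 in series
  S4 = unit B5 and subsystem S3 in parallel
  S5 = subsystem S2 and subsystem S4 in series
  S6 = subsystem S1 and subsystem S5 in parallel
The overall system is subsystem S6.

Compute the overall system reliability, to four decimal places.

0.9975

Series (B1 and B2): 0.950000 × 0.970000 = 0.921500
Parallel (B3 and B4): 1 − (1 − 0.880000)(1 − 0.910000) = 0.989200
Series (B6 and B7): 0.860000 × 0.810000 = 0.696600
Parallel (B5 and [0.696600]): 1 − (1 − 0.930000)(1 − 0.696600) = 0.978762
Series ([0.989200] and [0.978762]): 0.989200 × 0.978762 = 0.968191
Parallel ([0.921500] and [0.968191]): 1 − (1 − 0.921500)(1 − 0.968191) = 0.9975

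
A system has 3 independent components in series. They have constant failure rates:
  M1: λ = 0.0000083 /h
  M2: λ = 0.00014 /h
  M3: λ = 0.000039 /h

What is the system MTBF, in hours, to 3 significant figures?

5340

Series of exponential components: λ_sys = Σ λ_i
λ_sys = 0.0000083 + 0.00014 + 0.000039 = 1.8730e-04 /h
MTBF = 1 / λ_sys = 5340 h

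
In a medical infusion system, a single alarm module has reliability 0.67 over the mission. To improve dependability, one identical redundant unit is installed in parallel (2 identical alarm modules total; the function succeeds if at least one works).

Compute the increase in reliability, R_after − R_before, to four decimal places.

0.2211

R_before = 0.67
R_after = 1 − (1 − 0.67)^2 = 0.8911
ΔR = 0.8911 − 0.67 = 0.2211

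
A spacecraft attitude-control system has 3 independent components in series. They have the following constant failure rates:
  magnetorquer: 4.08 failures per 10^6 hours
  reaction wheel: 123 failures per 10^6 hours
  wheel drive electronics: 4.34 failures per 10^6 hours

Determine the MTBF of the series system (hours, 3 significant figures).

Series of exponential components: λ_sys = Σ λ_i
λ_sys = 0.00000408 + 0.000123 + 0.00000434 = 1.3142e-04 /h
MTBF = 1 / λ_sys = 7610 h

7610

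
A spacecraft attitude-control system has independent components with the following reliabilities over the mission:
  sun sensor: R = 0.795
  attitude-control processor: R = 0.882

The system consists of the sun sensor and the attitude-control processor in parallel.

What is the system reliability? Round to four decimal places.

0.9758

Parallel (sun sensor and attitude-control processor): 1 − (1 − 0.795000)(1 − 0.882000) = 0.9758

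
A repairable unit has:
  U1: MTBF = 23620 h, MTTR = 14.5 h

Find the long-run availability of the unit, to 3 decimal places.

A(U1) = MTBF/(MTBF+MTTR) = 23620/(23620+14.5) = 0.999

0.999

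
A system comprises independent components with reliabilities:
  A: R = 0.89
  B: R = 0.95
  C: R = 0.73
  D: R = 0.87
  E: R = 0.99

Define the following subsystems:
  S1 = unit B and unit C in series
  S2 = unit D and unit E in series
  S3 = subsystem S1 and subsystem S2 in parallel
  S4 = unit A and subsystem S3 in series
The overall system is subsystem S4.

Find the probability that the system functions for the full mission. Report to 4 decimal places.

0.8522

Series (B and C): 0.950000 × 0.730000 = 0.693500
Series (D and E): 0.870000 × 0.990000 = 0.861300
Parallel ([0.693500] and [0.861300]): 1 − (1 − 0.693500)(1 − 0.861300) = 0.957488
Series (A and [0.957488]): 0.890000 × 0.957488 = 0.8522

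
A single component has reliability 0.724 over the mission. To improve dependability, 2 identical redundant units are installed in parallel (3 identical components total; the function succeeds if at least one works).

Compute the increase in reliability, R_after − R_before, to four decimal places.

R_before = 0.724
R_after = 1 − (1 − 0.724)^3 = 0.9790
ΔR = 0.9790 − 0.724 = 0.2550

0.2550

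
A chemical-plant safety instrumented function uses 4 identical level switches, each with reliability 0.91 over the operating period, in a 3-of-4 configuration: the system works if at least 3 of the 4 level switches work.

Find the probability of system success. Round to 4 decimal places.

0.9570

R = Σ_{i=3}^{4} C(4,i) p^i (1−p)^{4−i} with p = 0.91
C(4,3)·0.91^3·0.09^1 = 0.271286
C(4,4)·0.91^4·0.09^0 = 0.685750
Sum = 0.9570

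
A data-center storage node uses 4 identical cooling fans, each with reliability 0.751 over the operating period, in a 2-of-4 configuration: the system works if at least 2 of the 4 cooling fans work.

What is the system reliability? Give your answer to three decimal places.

R = Σ_{i=2}^{4} C(4,i) p^i (1−p)^{4−i} with p = 0.751
C(4,2)·0.751^2·0.249^2 = 0.20981
C(4,3)·0.751^3·0.249^1 = 0.42187
C(4,4)·0.751^4·0.249^0 = 0.31810
Sum = 0.950

0.950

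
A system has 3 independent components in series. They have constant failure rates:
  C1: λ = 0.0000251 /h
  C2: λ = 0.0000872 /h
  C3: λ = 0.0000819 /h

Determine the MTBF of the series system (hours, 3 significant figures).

Series of exponential components: λ_sys = Σ λ_i
λ_sys = 0.0000251 + 0.0000872 + 0.0000819 = 1.9420e-04 /h
MTBF = 1 / λ_sys = 5150 h

5150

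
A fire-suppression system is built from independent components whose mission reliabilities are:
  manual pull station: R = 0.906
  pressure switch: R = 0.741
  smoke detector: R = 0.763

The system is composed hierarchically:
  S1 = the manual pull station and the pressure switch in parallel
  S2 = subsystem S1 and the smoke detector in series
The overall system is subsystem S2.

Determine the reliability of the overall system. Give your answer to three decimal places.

0.744

Parallel (manual pull station and pressure switch): 1 − (1 − 0.90600)(1 − 0.74100) = 0.97565
Series ([0.97565] and smoke detector): 0.97565 × 0.76300 = 0.744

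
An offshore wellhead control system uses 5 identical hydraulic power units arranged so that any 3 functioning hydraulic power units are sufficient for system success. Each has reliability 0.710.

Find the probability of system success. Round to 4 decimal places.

R = Σ_{i=3}^{5} C(5,i) p^i (1−p)^{5−i} with p = 0.710
C(5,3)·0.710^3·0.290^2 = 0.301003
C(5,4)·0.710^4·0.290^1 = 0.368469
C(5,5)·0.710^5·0.290^0 = 0.180423
Sum = 0.8499

0.8499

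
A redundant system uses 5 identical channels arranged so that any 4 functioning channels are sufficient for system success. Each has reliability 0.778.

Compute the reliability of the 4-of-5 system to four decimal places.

R = Σ_{i=4}^{5} C(5,i) p^i (1−p)^{5−i} with p = 0.778
C(5,4)·0.778^4·0.222^1 = 0.406669
C(5,5)·0.778^5·0.222^0 = 0.285035
Sum = 0.6917

0.6917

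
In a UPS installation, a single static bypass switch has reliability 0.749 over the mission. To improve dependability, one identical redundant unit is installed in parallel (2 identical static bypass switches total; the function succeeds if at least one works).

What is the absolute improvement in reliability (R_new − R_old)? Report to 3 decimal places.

0.188

R_before = 0.749
R_after = 1 − (1 − 0.749)^2 = 0.937
ΔR = 0.937 − 0.749 = 0.188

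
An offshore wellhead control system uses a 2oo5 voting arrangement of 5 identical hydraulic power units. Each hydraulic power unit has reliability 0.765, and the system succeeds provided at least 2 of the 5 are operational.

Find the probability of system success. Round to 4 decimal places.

0.9876

R = Σ_{i=2}^{5} C(5,i) p^i (1−p)^{5−i} with p = 0.765
C(5,2)·0.765^2·0.235^3 = 0.075950
C(5,3)·0.765^3·0.235^2 = 0.247241
C(5,4)·0.765^4·0.235^1 = 0.402424
C(5,5)·0.765^5·0.235^0 = 0.262004
Sum = 0.9876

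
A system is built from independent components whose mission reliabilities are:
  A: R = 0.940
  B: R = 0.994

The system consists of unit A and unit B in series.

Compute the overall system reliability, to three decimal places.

0.934

Series (A and B): 0.94000 × 0.99400 = 0.934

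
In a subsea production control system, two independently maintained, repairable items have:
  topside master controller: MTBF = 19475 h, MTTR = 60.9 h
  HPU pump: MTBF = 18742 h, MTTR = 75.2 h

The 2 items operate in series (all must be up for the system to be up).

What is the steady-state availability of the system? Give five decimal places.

A(topside master controller) = MTBF/(MTBF+MTTR) = 19475/(19475+60.9) = 0.996883
A(HPU pump) = MTBF/(MTBF+MTTR) = 18742/(18742+75.2) = 0.996004
Series availability: 0.996883 × 0.996004 = 0.99290

0.99290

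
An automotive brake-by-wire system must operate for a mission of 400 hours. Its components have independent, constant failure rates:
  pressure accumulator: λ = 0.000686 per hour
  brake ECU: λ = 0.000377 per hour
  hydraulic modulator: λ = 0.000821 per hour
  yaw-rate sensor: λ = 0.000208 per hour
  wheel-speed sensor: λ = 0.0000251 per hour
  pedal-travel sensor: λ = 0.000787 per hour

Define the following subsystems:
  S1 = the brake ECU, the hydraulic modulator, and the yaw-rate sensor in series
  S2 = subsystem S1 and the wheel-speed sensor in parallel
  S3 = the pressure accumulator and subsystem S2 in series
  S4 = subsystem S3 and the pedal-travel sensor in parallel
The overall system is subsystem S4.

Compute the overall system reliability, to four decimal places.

0.9343

R(pressure accumulator) = exp(−0.000686 × 400) = 0.760028
R(brake ECU) = exp(−0.000377 × 400) = 0.860020
R(hydraulic modulator) = exp(−0.000821 × 400) = 0.720075
R(yaw-rate sensor) = exp(−0.000208 × 400) = 0.920167
R(wheel-speed sensor) = exp(−0.0000251 × 400) = 0.990010
R(pedal-travel sensor) = exp(−0.000787 × 400) = 0.729935
Series (brake ECU, hydraulic modulator, and yaw-rate sensor): 0.860020 × 0.720075 × 0.920167 = 0.569840
Parallel ([0.569840] and wheel-speed sensor): 1 − (1 − 0.569840)(1 − 0.990010) = 0.995703
Series (pressure accumulator and [0.995703]): 0.760028 × 0.995703 = 0.756762
Parallel ([0.756762] and pedal-travel sensor): 1 − (1 − 0.756762)(1 − 0.729935) = 0.9343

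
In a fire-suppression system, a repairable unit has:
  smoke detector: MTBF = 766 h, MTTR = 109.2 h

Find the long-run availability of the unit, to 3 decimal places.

A(smoke detector) = MTBF/(MTBF+MTTR) = 766/(766+109.2) = 0.875

0.875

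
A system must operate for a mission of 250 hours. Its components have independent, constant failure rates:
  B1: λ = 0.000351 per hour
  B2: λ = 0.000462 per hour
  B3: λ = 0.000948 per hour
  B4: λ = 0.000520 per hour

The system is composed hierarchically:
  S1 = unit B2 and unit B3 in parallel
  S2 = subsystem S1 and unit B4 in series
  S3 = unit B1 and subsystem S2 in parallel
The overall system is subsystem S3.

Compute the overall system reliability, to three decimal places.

0.988

R(B1) = exp(−0.000351 × 250) = 0.91599
R(B2) = exp(−0.000462 × 250) = 0.89092
R(B3) = exp(−0.000948 × 250) = 0.78899
R(B4) = exp(−0.000520 × 250) = 0.87810
Parallel (B2 and B3): 1 − (1 − 0.89092)(1 − 0.78899) = 0.97698
Series ([0.97698] and B4): 0.97698 × 0.87810 = 0.85789
Parallel (B1 and [0.85789]): 1 − (1 − 0.91599)(1 − 0.85789) = 0.988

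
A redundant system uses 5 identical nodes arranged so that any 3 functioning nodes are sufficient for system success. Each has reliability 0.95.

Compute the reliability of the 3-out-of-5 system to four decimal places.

0.9988

R = Σ_{i=3}^{5} C(5,i) p^i (1−p)^{5−i} with p = 0.95
C(5,3)·0.95^3·0.05^2 = 0.021434
C(5,4)·0.95^4·0.05^1 = 0.203627
C(5,5)·0.95^5·0.05^0 = 0.773781
Sum = 0.9988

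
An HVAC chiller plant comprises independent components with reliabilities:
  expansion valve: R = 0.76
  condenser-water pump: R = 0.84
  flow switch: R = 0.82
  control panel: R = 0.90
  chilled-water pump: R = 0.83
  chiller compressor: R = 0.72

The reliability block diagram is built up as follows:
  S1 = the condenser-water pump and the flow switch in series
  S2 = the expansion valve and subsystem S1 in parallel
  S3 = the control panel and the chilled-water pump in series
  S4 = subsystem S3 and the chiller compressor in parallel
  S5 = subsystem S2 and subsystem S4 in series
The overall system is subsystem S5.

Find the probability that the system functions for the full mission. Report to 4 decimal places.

0.8598

Series (condenser-water pump and flow switch): 0.840000 × 0.820000 = 0.688800
Parallel (expansion valve and [0.688800]): 1 − (1 − 0.760000)(1 − 0.688800) = 0.925312
Series (control panel and chilled-water pump): 0.900000 × 0.830000 = 0.747000
Parallel ([0.747000] and chiller compressor): 1 − (1 − 0.747000)(1 − 0.720000) = 0.929160
Series ([0.925312] and [0.929160]): 0.925312 × 0.929160 = 0.8598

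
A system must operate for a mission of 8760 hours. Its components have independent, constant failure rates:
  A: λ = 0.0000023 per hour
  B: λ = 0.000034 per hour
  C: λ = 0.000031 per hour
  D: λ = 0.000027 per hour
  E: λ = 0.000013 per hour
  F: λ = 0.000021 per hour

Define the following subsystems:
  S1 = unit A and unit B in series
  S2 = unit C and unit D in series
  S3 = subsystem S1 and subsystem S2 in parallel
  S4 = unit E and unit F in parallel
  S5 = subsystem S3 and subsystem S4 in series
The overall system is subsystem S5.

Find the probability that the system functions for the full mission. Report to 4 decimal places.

R(A) = exp(−0.0000023 × 8760) = 0.980054
R(B) = exp(−0.000034 × 8760) = 0.742420
R(C) = exp(−0.000031 × 8760) = 0.762190
R(D) = exp(−0.000027 × 8760) = 0.789370
R(E) = exp(−0.000013 × 8760) = 0.892365
R(F) = exp(−0.000021 × 8760) = 0.831969
Series (A and B): 0.980054 × 0.742420 = 0.727612
Series (C and D): 0.762190 × 0.789370 = 0.601650
Parallel ([0.727612] and [0.601650]): 1 − (1 − 0.727612)(1 − 0.601650) = 0.891494
Parallel (E and F): 1 − (1 − 0.892365)(1 − 0.831969) = 0.981914
Series ([0.891494] and [0.981914]): 0.891494 × 0.981914 = 0.8754

0.8754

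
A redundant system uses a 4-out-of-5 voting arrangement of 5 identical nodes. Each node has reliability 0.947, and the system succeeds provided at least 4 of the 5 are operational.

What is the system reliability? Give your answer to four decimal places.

R = Σ_{i=4}^{5} C(5,i) p^i (1−p)^{5−i} with p = 0.947
C(5,4)·0.947^4·0.053^1 = 0.213131
C(5,5)·0.947^5·0.053^0 = 0.761640
Sum = 0.9748

0.9748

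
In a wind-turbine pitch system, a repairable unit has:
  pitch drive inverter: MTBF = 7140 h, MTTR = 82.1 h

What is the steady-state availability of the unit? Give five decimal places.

A(pitch drive inverter) = MTBF/(MTBF+MTTR) = 7140/(7140+82.1) = 0.98863

0.98863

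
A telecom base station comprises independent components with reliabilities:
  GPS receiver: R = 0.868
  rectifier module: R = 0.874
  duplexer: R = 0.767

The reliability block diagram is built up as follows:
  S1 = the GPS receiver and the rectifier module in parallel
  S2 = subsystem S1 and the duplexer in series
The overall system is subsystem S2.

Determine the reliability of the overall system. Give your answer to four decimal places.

Parallel (GPS receiver and rectifier module): 1 − (1 − 0.868000)(1 − 0.874000) = 0.983368
Series ([0.983368] and duplexer): 0.983368 × 0.767000 = 0.7542

0.7542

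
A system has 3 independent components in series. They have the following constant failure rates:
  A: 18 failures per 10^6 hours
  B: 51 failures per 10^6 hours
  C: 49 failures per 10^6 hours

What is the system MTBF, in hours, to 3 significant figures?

8470

Series of exponential components: λ_sys = Σ λ_i
λ_sys = 0.000018 + 0.000051 + 0.000049 = 1.1800e-04 /h
MTBF = 1 / λ_sys = 8470 h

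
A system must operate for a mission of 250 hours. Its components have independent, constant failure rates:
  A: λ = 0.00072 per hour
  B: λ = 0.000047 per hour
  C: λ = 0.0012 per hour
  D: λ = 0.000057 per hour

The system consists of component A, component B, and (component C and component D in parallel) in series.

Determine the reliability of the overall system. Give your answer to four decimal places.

0.8225

R(A) = exp(−0.00072 × 250) = 0.835270
R(B) = exp(−0.000047 × 250) = 0.988319
R(C) = exp(−0.0012 × 250) = 0.740818
R(D) = exp(−0.000057 × 250) = 0.985851
Parallel (C and D): 1 − (1 − 0.740818)(1 − 0.985851) = 0.996333
Series (A, B, and [0.996333]): 0.835270 × 0.988319 × 0.996333 = 0.8225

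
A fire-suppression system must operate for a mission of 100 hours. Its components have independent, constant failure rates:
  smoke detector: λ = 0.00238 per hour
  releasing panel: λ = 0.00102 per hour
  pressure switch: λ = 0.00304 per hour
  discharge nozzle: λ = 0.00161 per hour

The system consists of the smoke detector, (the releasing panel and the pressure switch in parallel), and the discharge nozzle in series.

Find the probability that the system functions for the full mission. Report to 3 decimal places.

R(smoke detector) = exp(−0.00238 × 100) = 0.78820
R(releasing panel) = exp(−0.00102 × 100) = 0.90303
R(pressure switch) = exp(−0.00304 × 100) = 0.73786
R(discharge nozzle) = exp(−0.00161 × 100) = 0.85129
Parallel (releasing panel and pressure switch): 1 − (1 − 0.90303)(1 − 0.73786) = 0.97458
Series (smoke detector, [0.97458], and discharge nozzle): 0.78820 × 0.97458 × 0.85129 = 0.654

0.654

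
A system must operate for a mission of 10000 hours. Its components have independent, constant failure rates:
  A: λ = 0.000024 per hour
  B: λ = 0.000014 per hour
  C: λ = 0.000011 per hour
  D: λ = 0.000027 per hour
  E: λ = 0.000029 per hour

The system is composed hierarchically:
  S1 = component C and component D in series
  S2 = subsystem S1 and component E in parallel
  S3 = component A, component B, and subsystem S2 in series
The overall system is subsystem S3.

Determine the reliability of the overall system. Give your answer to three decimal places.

R(A) = exp(−0.000024 × 10000) = 0.78663
R(B) = exp(−0.000014 × 10000) = 0.86936
R(C) = exp(−0.000011 × 10000) = 0.89583
R(D) = exp(−0.000027 × 10000) = 0.76338
R(E) = exp(−0.000029 × 10000) = 0.74826
Series (C and D): 0.89583 × 0.76338 = 0.68386
Parallel ([0.68386] and E): 1 − (1 − 0.68386)(1 − 0.74826) = 0.92041
Series (A, B, and [0.92041]): 0.78663 × 0.86936 × 0.92041 = 0.629

0.629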